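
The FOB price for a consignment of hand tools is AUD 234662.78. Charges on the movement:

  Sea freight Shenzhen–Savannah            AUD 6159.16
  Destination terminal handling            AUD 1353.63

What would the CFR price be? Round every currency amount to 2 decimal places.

Not relevant to the conversion: destination terminal — on the buyer under both terms; not part of either seller's price.
From FOB to CFR, the seller additionally bears: freight.
CFR price = 234662.78 + 6159.16 = 240821.94

CFR price: AUD 240821.94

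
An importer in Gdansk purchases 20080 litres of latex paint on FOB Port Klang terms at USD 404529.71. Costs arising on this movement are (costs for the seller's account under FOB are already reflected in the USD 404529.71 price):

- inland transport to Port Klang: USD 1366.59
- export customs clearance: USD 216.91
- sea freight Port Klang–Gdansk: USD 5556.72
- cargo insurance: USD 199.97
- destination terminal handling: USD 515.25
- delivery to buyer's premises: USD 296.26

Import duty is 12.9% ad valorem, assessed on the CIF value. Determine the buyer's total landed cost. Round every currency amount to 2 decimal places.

Total landed cost: USD 464024.86

FOB: the seller bears costs until goods are on board at the origin port; the buyer bears freight, insurance and all costs thereafter.
Already in the invoice (seller's account under FOB): inland to port, export clearance — exclude.
CIF value = FOB price + freight + insurance = 404529.71 + 5556.72 + 199.97 = 410286.40
Import duty = 410286.40 × 12.9% = 52926.95
Buyer bears: freight 5556.72 + insurance 199.97 + destination terminal 515.25 + delivery 296.26 + duty 52926.95 = 59495.15
Landed cost = invoice 404529.71 + 59495.15 = 464024.86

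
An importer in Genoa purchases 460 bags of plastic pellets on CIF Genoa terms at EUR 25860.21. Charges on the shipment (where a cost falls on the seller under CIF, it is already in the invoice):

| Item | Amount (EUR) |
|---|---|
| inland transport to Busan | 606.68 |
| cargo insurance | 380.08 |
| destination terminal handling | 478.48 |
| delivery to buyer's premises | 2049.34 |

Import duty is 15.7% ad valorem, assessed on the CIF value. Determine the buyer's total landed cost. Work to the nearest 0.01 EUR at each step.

CIF: the seller pays costs through ocean freight and marine insurance to the destination port.
Already in the invoice (seller's account under CIF): inland to port, insurance — exclude.
The CIF price already equals the CIF value: 25860.21
Import duty = 25860.21 × 15.7% = 4060.05
Buyer bears: destination terminal 478.48 + delivery 2049.34 + duty 4060.05 = 6587.87
Landed cost = invoice 25860.21 + 6587.87 = 32448.08

Total landed cost: EUR 32448.08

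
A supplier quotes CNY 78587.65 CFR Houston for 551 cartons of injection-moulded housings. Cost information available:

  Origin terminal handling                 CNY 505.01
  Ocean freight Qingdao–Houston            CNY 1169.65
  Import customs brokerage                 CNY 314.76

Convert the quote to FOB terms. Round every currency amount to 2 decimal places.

FOB price: CNY 77418.00

Not relevant to the conversion: origin terminal — on the seller under both CFR and FOB; already in the CFR price and stays in the FOB price. brokerage — on the buyer under both terms; not part of either seller's price.
From CFR to FOB, the seller no longer bears: freight.
FOB price = 78587.65 − 1169.65 = 77418.00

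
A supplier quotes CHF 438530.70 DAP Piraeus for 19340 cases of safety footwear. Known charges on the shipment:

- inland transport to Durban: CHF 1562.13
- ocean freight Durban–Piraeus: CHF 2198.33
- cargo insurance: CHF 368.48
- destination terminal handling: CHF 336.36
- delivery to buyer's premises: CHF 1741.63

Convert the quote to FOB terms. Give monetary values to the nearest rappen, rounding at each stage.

Not relevant to the conversion: inland to port — on the seller under both DAP and FOB; already in the DAP price and stays in the FOB price.
From DAP to FOB, the seller no longer bears: freight, insurance, destination terminal, delivery.
FOB price = 438530.70 − 2198.33 − 368.48 − 336.36 − 1741.63 = 433885.90

FOB price: CHF 433885.90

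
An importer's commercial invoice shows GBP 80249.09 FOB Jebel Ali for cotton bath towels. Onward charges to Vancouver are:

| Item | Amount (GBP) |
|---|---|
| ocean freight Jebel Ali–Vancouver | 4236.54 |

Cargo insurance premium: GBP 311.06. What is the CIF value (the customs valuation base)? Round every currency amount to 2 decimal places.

CIF = FOB price + freight + insurance
CIF = 80249.09 + 4236.54 + 311.06 = 84796.69

CIF value: GBP 84796.69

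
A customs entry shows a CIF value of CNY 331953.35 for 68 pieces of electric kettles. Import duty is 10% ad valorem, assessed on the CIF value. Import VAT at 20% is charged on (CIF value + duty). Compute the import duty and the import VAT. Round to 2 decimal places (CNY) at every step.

Import duty: CNY 33195.34; import VAT: CNY 73029.74

Import duty = 331953.35 × 10% = 33195.34
VAT base = CIF + duty = 331953.35 + 33195.34 = 365148.69
Import VAT = 365148.69 × 20% = 73029.74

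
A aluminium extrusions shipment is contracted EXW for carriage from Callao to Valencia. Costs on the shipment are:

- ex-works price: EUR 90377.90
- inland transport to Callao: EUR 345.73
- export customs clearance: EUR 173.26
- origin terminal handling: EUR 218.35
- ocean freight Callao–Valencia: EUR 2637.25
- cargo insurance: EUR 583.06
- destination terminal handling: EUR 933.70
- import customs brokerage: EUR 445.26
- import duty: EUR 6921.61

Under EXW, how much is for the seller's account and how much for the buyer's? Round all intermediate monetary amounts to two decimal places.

Seller: EUR 90377.90; buyer: EUR 12258.22

EXW: the seller makes goods available at their premises; the buyer bears all onward costs.
Seller's account: goods 90377.90 = 90377.90
Buyer's account: inland to port 345.73 + export clearance 173.26 + origin terminal 218.35 + freight 2637.25 + insurance 583.06 + destination terminal 933.70 + brokerage 445.26 + duty 6921.61 = 12258.22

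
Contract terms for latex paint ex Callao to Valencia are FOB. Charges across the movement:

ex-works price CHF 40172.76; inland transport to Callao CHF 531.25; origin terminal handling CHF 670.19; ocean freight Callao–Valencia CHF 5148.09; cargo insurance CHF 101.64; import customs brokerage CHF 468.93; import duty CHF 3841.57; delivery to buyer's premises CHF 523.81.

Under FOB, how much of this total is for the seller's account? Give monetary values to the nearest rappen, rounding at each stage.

Seller's account: CHF 41374.20

FOB: the seller bears costs until goods are on board at the origin port; the buyer bears freight, insurance and all costs thereafter.
Seller's account: goods 40172.76 + inland to port 531.25 + origin terminal 670.19 = 41374.20
Buyer's account: freight 5148.09 + insurance 101.64 + brokerage 468.93 + duty 3841.57 + delivery 523.81 = 10084.04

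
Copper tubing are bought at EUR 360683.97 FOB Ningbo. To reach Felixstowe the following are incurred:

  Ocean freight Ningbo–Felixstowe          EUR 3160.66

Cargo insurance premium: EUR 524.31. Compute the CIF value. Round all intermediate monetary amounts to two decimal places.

CIF value: EUR 364368.94

CIF = FOB price + freight + insurance
CIF = 360683.97 + 3160.66 + 524.31 = 364368.94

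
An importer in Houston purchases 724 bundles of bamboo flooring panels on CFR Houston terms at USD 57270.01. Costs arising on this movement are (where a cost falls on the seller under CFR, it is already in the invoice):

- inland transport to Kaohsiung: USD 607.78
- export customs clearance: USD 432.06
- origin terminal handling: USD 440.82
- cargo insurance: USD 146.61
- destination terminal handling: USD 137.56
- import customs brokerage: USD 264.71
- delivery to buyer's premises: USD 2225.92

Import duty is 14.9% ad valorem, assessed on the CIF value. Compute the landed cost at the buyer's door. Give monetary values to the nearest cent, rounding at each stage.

CFR: the seller pays costs through ocean freight to the destination port, but not insurance.
Already in the invoice (seller's account under CFR): inland to port, export clearance, origin terminal — exclude.
CIF value = CFR price + insurance = 57270.01 + 146.61 = 57416.62
Import duty = 57416.62 × 14.9% = 8555.08
Buyer bears: insurance 146.61 + destination terminal 137.56 + brokerage 264.71 + delivery 2225.92 + duty 8555.08 = 11329.88
Landed cost = invoice 57270.01 + 11329.88 = 68599.89

Total landed cost: USD 68599.89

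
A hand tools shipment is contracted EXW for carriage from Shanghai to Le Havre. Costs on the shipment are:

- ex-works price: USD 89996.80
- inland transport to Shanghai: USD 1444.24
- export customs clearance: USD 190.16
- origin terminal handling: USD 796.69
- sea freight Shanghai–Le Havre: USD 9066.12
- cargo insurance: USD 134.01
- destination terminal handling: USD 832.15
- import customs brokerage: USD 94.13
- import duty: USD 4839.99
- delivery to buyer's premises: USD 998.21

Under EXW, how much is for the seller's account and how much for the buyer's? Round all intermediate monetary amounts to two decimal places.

EXW: the seller makes goods available at their premises; the buyer bears all onward costs.
Seller's account: goods 89996.80 = 89996.80
Buyer's account: inland to port 1444.24 + export clearance 190.16 + origin terminal 796.69 + freight 9066.12 + insurance 134.01 + destination terminal 832.15 + brokerage 94.13 + duty 4839.99 + delivery 998.21 = 18395.70

Seller: USD 89996.80; buyer: USD 18395.70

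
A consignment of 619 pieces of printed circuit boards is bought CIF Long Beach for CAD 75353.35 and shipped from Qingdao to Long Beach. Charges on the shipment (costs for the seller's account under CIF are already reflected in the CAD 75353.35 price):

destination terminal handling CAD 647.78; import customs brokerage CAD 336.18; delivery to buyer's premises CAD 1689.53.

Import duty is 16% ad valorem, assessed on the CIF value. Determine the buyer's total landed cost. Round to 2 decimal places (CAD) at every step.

Total landed cost: CAD 90083.38

CIF: the seller pays costs through ocean freight and marine insurance to the destination port.
The CIF price already equals the CIF value: 75353.35
Import duty = 75353.35 × 16% = 12056.54
Buyer bears: destination terminal 647.78 + brokerage 336.18 + delivery 1689.53 + duty 12056.54 = 14730.03
Landed cost = invoice 75353.35 + 14730.03 = 90083.38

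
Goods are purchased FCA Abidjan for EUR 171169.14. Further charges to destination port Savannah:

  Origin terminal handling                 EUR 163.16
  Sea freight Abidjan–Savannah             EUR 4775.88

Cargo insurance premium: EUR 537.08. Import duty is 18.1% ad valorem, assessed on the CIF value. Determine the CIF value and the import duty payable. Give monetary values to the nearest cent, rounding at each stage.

CIF value: EUR 176645.26; import duty: EUR 31972.79

CIF = FCA price + pre-shipment costs + freight + insurance
CIF = 171169.14 + 163.16 + 4775.88 + 537.08 = 176645.26
Import duty = 176645.26 × 18.1% = 31972.79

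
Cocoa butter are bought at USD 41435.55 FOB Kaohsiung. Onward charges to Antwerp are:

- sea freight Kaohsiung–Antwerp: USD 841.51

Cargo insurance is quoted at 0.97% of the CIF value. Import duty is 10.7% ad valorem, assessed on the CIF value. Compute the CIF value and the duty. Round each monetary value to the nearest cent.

Let C be the CIF value. C = FOB price + freight + 0.97% × C
C − 0.97% × C = 41435.55 + 841.51
0.9903 × C = 42277.06
C = 42277.06 / 0.9903 = 42691.16
Insurance premium = 0.97% × 42691.16 = 414.10
Import duty = 42691.16 × 10.7% = 4567.95

CIF value: USD 42691.16; import duty: USD 4567.95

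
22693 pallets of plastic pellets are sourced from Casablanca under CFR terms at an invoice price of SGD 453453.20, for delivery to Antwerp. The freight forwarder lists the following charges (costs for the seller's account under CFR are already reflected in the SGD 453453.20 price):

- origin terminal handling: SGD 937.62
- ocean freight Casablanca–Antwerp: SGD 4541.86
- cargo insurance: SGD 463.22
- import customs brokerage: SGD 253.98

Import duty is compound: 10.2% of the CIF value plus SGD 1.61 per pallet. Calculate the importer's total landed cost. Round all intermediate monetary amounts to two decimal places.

Total landed cost: SGD 537005.60

CFR: the seller pays costs through ocean freight to the destination port, but not insurance.
Already in the invoice (seller's account under CFR): origin terminal, freight — exclude.
CIF value = CFR price + insurance = 453453.20 + 463.22 = 453916.42
Ad valorem component: 453916.42 × 10.2% = 46299.47
Specific component: 22693 × 1.61 = 36535.73
Import duty = 46299.47 + 36535.73 = 82835.20
Buyer bears: insurance 463.22 + brokerage 253.98 + duty 82835.20 = 83552.40
Landed cost = invoice 453453.20 + 83552.40 = 537005.60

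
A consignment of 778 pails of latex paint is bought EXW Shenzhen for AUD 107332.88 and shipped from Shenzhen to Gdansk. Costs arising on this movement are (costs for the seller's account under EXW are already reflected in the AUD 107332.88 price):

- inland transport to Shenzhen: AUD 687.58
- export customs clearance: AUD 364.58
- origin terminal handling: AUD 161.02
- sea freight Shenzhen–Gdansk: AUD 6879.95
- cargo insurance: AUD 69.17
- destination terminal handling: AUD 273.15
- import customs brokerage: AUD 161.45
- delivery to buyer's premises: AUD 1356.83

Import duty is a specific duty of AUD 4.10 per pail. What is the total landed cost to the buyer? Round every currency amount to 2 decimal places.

Total landed cost: AUD 120476.41

EXW: the seller makes goods available at their premises; the buyer bears all onward costs.
CIF value = EXW price + inland to port + export clearance + origin terminal + freight + insurance = 107332.88 + 687.58 + 364.58 + 161.02 + 6879.95 + 69.17 = 115495.18
Import duty = 778 × 4.10 = 3189.80
Buyer bears: inland to port 687.58 + export clearance 364.58 + origin terminal 161.02 + freight 6879.95 + insurance 69.17 + destination terminal 273.15 + brokerage 161.45 + delivery 1356.83 + duty 3189.80 = 13143.53
Landed cost = invoice 107332.88 + 13143.53 = 120476.41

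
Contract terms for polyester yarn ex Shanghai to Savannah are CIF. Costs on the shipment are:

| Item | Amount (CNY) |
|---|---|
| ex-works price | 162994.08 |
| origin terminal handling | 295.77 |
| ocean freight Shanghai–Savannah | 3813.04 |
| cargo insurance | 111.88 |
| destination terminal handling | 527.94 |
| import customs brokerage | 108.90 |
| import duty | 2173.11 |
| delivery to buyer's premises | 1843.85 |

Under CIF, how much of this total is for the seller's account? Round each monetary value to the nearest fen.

Seller's account: CNY 167214.77

CIF: the seller pays costs through ocean freight and marine insurance to the destination port.
Seller's account: goods 162994.08 + origin terminal 295.77 + freight 3813.04 + insurance 111.88 = 167214.77
Buyer's account: destination terminal 527.94 + brokerage 108.90 + duty 2173.11 + delivery 1843.85 = 4653.80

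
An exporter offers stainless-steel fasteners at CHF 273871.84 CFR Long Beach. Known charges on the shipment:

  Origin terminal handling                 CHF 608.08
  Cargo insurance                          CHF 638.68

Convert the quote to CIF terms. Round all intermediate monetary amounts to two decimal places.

Not relevant to the conversion: origin terminal — on the seller under both CFR and CIF; already in the CFR price and stays in the CIF price.
From CFR to CIF, the seller additionally bears: insurance.
CIF price = 273871.84 + 638.68 = 274510.52

CIF price: CHF 274510.52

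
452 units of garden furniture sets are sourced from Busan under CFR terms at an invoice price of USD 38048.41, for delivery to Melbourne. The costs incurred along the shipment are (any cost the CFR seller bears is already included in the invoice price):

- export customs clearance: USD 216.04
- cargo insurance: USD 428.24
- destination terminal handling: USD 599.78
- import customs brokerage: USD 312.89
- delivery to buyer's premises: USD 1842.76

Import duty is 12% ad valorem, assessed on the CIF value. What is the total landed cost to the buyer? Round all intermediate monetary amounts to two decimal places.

CFR: the seller pays costs through ocean freight to the destination port, but not insurance.
Already in the invoice (seller's account under CFR): export clearance — exclude.
CIF value = CFR price + insurance = 38048.41 + 428.24 = 38476.65
Import duty = 38476.65 × 12% = 4617.20
Buyer bears: insurance 428.24 + destination terminal 599.78 + brokerage 312.89 + delivery 1842.76 + duty 4617.20 = 7800.87
Landed cost = invoice 38048.41 + 7800.87 = 45849.28

Total landed cost: USD 45849.28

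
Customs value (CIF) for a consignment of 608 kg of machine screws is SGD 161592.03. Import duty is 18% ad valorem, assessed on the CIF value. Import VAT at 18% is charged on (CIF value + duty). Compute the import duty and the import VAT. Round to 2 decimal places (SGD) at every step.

Import duty = 161592.03 × 18% = 29086.57
VAT base = CIF + duty = 161592.03 + 29086.57 = 190678.60
Import VAT = 190678.60 × 18% = 34322.15

Import duty: SGD 29086.57; import VAT: SGD 34322.15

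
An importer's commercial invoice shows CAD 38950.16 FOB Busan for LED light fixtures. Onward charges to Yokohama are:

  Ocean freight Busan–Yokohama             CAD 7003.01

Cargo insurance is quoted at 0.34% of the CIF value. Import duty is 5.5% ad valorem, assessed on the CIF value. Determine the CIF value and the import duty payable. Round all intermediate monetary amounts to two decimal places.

Let C be the CIF value. C = FOB price + freight + 0.34% × C
C − 0.34% × C = 38950.16 + 7003.01
0.9966 × C = 45953.17
C = 45953.17 / 0.9966 = 46109.94
Insurance premium = 0.34% × 46109.94 = 156.77
Import duty = 46109.94 × 5.5% = 2536.05

CIF value: CAD 46109.94; import duty: CAD 2536.05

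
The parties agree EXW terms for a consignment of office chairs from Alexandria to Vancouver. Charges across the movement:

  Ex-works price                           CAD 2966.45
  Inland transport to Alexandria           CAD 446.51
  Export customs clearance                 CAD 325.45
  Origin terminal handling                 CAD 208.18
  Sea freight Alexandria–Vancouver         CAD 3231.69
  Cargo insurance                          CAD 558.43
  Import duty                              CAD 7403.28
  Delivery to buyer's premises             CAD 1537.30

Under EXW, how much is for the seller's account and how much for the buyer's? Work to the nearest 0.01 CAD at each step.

EXW: the seller makes goods available at their premises; the buyer bears all onward costs.
Seller's account: goods 2966.45 = 2966.45
Buyer's account: inland to port 446.51 + export clearance 325.45 + origin terminal 208.18 + freight 3231.69 + insurance 558.43 + duty 7403.28 + delivery 1537.30 = 13710.84

Seller: CAD 2966.45; buyer: CAD 13710.84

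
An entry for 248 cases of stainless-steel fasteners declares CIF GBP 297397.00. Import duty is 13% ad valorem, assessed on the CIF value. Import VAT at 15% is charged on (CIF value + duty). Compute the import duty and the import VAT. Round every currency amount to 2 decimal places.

Import duty: GBP 38661.61; import VAT: GBP 50408.79

Import duty = 297397.00 × 13% = 38661.61
VAT base = CIF + duty = 297397.00 + 38661.61 = 336058.61
Import VAT = 336058.61 × 15% = 50408.79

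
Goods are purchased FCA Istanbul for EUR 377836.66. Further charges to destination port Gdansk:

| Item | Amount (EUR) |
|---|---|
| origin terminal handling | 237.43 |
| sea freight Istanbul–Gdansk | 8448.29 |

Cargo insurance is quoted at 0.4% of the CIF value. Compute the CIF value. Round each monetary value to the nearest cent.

Let C be the CIF value. C = FCA price + pre-shipment costs + freight + 0.4% × C
C − 0.4% × C = 377836.66 + 237.43 + 8448.29
0.996 × C = 386522.38
C = 386522.38 / 0.996 = 388074.68
Insurance premium = 0.4% × 388074.68 = 1552.30

CIF value: EUR 388074.68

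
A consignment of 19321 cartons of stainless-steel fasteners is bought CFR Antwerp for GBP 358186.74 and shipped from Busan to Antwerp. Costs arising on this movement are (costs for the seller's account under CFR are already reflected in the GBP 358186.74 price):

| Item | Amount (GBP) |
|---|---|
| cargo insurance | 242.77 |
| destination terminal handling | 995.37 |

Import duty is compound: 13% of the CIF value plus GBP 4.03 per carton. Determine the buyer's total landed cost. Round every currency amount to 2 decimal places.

CFR: the seller pays costs through ocean freight to the destination port, but not insurance.
CIF value = CFR price + insurance = 358186.74 + 242.77 = 358429.51
Ad valorem component: 358429.51 × 13% = 46595.84
Specific component: 19321 × 4.03 = 77863.63
Import duty = 46595.84 + 77863.63 = 124459.47
Buyer bears: insurance 242.77 + destination terminal 995.37 + duty 124459.47 = 125697.61
Landed cost = invoice 358186.74 + 125697.61 = 483884.35

Total landed cost: GBP 483884.35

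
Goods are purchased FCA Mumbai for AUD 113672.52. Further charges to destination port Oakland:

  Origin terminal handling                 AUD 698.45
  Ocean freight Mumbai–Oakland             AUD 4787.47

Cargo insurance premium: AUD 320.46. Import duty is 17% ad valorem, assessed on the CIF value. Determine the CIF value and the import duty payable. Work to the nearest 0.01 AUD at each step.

CIF value: AUD 119478.90; import duty: AUD 20311.41

CIF = FCA price + pre-shipment costs + freight + insurance
CIF = 113672.52 + 698.45 + 4787.47 + 320.46 = 119478.90
Import duty = 119478.90 × 17% = 20311.41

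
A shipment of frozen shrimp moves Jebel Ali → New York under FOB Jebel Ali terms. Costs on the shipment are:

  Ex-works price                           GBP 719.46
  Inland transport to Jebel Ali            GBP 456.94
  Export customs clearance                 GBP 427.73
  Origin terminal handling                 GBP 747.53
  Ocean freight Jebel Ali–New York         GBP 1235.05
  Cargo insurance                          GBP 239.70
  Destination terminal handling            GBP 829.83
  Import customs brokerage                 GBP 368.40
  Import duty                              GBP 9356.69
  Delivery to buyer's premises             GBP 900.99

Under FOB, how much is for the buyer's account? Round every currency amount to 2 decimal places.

Buyer's account: GBP 12930.66

FOB: the seller bears costs until goods are on board at the origin port; the buyer bears freight, insurance and all costs thereafter.
Seller's account: goods 719.46 + inland to port 456.94 + export clearance 427.73 + origin terminal 747.53 = 2351.66
Buyer's account: freight 1235.05 + insurance 239.70 + destination terminal 829.83 + brokerage 368.40 + duty 9356.69 + delivery 900.99 = 12930.66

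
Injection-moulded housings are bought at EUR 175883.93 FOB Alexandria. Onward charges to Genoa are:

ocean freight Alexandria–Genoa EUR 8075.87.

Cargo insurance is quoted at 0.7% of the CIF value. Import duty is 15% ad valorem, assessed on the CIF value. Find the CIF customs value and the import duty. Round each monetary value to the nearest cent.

CIF value: EUR 185256.60; import duty: EUR 27788.49

Let C be the CIF value. C = FOB price + freight + 0.7% × C
C − 0.7% × C = 175883.93 + 8075.87
0.993 × C = 183959.80
C = 183959.80 / 0.993 = 185256.60
Insurance premium = 0.7% × 185256.60 = 1296.80
Import duty = 185256.60 × 15% = 27788.49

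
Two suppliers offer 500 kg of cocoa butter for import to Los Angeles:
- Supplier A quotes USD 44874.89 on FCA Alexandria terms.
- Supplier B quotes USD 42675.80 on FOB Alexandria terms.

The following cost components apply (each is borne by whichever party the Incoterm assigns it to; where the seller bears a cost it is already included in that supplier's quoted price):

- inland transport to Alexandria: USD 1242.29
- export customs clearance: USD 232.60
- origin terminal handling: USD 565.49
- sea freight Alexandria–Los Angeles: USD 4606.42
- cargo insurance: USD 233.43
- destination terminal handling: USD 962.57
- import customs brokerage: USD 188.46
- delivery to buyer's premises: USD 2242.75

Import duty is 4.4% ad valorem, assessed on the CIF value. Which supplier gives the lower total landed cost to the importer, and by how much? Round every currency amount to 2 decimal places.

Supplier B is cheaper by USD 2886.22

Supplier A (FCA):
CIF value = FCA price + origin terminal + freight + insurance = 44874.89 + 565.49 + 4606.42 + 233.43 = 50280.23
Import duty = 50280.23 × 4.4% = 2212.33
Buyer bears (A): 565.49 + 4606.42 + 233.43 + 962.57 + 188.46 + 2242.75 = 8799.12
Landed cost (A) = invoice 44874.89 + 8799.12 + duty 2212.33 = 55886.34
Supplier B (FOB):
CIF value = FOB price + freight + insurance = 42675.80 + 4606.42 + 233.43 = 47515.65
Import duty = 47515.65 × 4.4% = 2090.69
Buyer bears (B): 4606.42 + 233.43 + 962.57 + 188.46 + 2242.75 = 8233.63
Landed cost (B) = invoice 42675.80 + 8233.63 + duty 2090.69 = 53000.12
Difference = |55886.34 − 53000.12| = 2886.22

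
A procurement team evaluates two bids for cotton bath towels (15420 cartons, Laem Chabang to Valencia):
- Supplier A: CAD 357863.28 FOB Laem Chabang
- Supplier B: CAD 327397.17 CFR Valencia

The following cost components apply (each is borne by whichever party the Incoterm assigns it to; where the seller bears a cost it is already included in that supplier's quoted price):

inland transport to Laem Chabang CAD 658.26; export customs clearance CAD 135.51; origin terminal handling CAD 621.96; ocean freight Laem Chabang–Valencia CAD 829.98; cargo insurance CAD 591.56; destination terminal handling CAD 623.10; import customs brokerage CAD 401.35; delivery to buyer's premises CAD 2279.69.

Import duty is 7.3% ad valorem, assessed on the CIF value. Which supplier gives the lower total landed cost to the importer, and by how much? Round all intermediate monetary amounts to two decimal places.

Supplier B is cheaper by CAD 33580.70

Supplier A (FOB):
CIF value = FOB price + freight + insurance = 357863.28 + 829.98 + 591.56 = 359284.82
Import duty = 359284.82 × 7.3% = 26227.79
Buyer bears (A): 829.98 + 591.56 + 623.10 + 401.35 + 2279.69 = 4725.68
Landed cost (A) = invoice 357863.28 + 4725.68 + duty 26227.79 = 388816.75
Supplier B (CFR):
CIF value = CFR price + insurance = 327397.17 + 591.56 = 327988.73
Import duty = 327988.73 × 7.3% = 23943.18
Buyer bears (B): 591.56 + 623.10 + 401.35 + 2279.69 = 3895.70
Landed cost (B) = invoice 327397.17 + 3895.70 + duty 23943.18 = 355236.05
Difference = |388816.75 − 355236.05| = 33580.70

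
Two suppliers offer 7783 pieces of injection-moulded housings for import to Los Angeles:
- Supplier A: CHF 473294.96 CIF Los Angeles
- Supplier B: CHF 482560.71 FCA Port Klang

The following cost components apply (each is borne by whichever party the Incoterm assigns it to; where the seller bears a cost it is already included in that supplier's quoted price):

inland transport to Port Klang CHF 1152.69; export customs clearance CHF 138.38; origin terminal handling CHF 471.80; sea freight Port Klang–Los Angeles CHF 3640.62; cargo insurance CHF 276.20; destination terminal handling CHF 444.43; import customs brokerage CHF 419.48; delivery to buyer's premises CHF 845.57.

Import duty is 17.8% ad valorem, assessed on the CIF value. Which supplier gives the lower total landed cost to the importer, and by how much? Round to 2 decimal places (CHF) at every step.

Supplier A is cheaper by CHF 16084.85

Supplier A (CIF):
The CIF price already equals the CIF value: 473294.96
Import duty = 473294.96 × 17.8% = 84246.50
Buyer bears (A): 444.43 + 419.48 + 845.57 = 1709.48
Landed cost (A) = invoice 473294.96 + 1709.48 + duty 84246.50 = 559250.94
Supplier B (FCA):
CIF value = FCA price + origin terminal + freight + insurance = 482560.71 + 471.80 + 3640.62 + 276.20 = 486949.33
Import duty = 486949.33 × 17.8% = 86676.98
Buyer bears (B): 471.80 + 3640.62 + 276.20 + 444.43 + 419.48 + 845.57 = 6098.10
Landed cost (B) = invoice 482560.71 + 6098.10 + duty 86676.98 = 575335.79
Difference = |559250.94 − 575335.79| = 16084.85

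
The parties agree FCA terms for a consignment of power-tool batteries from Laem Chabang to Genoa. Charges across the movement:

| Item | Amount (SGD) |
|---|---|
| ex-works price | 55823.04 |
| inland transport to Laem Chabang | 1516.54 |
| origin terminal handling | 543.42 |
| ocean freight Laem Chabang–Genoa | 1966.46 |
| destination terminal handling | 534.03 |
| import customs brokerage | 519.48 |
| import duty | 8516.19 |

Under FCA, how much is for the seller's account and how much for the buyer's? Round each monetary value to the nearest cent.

Seller: SGD 57339.58; buyer: SGD 12079.58

FCA: the seller delivers export-cleared goods to the carrier; the buyer bears costs from that point.
Seller's account: goods 55823.04 + inland to port 1516.54 = 57339.58
Buyer's account: origin terminal 543.42 + freight 1966.46 + destination terminal 534.03 + brokerage 519.48 + duty 8516.19 = 12079.58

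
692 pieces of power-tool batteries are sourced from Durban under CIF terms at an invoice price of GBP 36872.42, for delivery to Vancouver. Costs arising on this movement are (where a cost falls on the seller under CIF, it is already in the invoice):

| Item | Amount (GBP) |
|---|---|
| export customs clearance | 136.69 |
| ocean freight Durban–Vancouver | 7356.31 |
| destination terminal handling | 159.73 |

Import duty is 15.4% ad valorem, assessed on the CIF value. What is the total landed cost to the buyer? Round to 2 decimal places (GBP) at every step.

Total landed cost: GBP 42710.50

CIF: the seller pays costs through ocean freight and marine insurance to the destination port.
Already in the invoice (seller's account under CIF): export clearance, freight — exclude.
The CIF price already equals the CIF value: 36872.42
Import duty = 36872.42 × 15.4% = 5678.35
Buyer bears: destination terminal 159.73 + duty 5678.35 = 5838.08
Landed cost = invoice 36872.42 + 5838.08 = 42710.50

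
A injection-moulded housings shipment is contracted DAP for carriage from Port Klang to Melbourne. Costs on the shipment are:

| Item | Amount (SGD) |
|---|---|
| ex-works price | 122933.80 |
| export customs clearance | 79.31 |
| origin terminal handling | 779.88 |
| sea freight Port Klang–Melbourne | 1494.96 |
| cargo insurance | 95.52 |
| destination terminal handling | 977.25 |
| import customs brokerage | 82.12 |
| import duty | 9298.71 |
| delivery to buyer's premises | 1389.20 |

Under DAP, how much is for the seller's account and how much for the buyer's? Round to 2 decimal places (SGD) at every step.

DAP: the seller bears all costs to the named destination except import duty and clearance.
Seller's account: goods 122933.80 + export clearance 79.31 + origin terminal 779.88 + freight 1494.96 + insurance 95.52 + destination terminal 977.25 + delivery 1389.20 = 127749.92
Buyer's account: brokerage 82.12 + duty 9298.71 = 9380.83

Seller: SGD 127749.92; buyer: SGD 9380.83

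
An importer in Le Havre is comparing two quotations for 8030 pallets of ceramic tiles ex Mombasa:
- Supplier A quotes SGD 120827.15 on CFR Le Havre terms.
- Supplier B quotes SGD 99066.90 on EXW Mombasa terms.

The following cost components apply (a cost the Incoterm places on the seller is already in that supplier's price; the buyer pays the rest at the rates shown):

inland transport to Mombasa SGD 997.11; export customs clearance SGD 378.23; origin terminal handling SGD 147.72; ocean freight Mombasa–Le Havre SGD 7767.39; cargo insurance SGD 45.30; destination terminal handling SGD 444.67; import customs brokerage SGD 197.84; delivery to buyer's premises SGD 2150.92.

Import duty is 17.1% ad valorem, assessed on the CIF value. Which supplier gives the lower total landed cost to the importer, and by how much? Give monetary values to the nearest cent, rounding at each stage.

Supplier A (CFR):
CIF value = CFR price + insurance = 120827.15 + 45.30 = 120872.45
Import duty = 120872.45 × 17.1% = 20669.19
Buyer bears (A): 45.30 + 444.67 + 197.84 + 2150.92 = 2838.73
Landed cost (A) = invoice 120827.15 + 2838.73 + duty 20669.19 = 144335.07
Supplier B (EXW):
CIF value = EXW price + inland to port + export clearance + origin terminal + freight + insurance = 99066.90 + 997.11 + 378.23 + 147.72 + 7767.39 + 45.30 = 108402.65
Import duty = 108402.65 × 17.1% = 18536.85
Buyer bears (B): 997.11 + 378.23 + 147.72 + 7767.39 + 45.30 + 444.67 + 197.84 + 2150.92 = 12129.18
Landed cost (B) = invoice 99066.90 + 12129.18 + duty 18536.85 = 129732.93
Difference = |144335.07 − 129732.93| = 14602.14

Supplier B is cheaper by SGD 14602.14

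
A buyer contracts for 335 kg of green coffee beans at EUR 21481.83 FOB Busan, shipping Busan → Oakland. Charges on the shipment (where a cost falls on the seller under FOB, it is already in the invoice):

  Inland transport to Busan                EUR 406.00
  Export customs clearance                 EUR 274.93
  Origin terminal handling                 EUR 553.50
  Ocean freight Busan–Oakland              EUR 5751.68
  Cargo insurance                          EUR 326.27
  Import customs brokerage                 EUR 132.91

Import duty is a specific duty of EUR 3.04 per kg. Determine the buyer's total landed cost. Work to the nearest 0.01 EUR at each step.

FOB: the seller bears costs until goods are on board at the origin port; the buyer bears freight, insurance and all costs thereafter.
Already in the invoice (seller's account under FOB): inland to port, export clearance, origin terminal — exclude.
CIF value = FOB price + freight + insurance = 21481.83 + 5751.68 + 326.27 = 27559.78
Import duty = 335 × 3.04 = 1018.40
Buyer bears: freight 5751.68 + insurance 326.27 + brokerage 132.91 + duty 1018.40 = 7229.26
Landed cost = invoice 21481.83 + 7229.26 = 28711.09

Total landed cost: EUR 28711.09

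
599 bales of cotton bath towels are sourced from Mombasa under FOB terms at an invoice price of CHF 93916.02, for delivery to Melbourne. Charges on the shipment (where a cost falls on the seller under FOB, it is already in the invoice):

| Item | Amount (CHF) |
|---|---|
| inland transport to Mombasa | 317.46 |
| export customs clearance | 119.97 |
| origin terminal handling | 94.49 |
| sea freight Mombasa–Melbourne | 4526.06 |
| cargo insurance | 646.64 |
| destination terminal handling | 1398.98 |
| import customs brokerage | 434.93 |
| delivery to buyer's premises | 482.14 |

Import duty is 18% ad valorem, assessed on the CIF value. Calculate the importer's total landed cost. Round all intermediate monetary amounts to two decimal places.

Total landed cost: CHF 119240.74

FOB: the seller bears costs until goods are on board at the origin port; the buyer bears freight, insurance and all costs thereafter.
Already in the invoice (seller's account under FOB): inland to port, export clearance, origin terminal — exclude.
CIF value = FOB price + freight + insurance = 93916.02 + 4526.06 + 646.64 = 99088.72
Import duty = 99088.72 × 18% = 17835.97
Buyer bears: freight 4526.06 + insurance 646.64 + destination terminal 1398.98 + brokerage 434.93 + delivery 482.14 + duty 17835.97 = 25324.72
Landed cost = invoice 93916.02 + 25324.72 = 119240.74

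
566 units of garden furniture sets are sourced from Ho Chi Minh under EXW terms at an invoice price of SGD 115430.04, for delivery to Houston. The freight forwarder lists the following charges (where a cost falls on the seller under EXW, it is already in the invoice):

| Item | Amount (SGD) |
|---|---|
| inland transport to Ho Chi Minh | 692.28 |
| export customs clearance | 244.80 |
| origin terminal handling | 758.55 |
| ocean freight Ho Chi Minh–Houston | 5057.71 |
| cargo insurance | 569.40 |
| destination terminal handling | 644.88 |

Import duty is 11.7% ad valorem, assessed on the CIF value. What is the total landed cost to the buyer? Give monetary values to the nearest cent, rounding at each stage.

EXW: the seller makes goods available at their premises; the buyer bears all onward costs.
CIF value = EXW price + inland to port + export clearance + origin terminal + freight + insurance = 115430.04 + 692.28 + 244.80 + 758.55 + 5057.71 + 569.40 = 122752.78
Import duty = 122752.78 × 11.7% = 14362.08
Buyer bears: inland to port 692.28 + export clearance 244.80 + origin terminal 758.55 + freight 5057.71 + insurance 569.40 + destination terminal 644.88 + duty 14362.08 = 22329.70
Landed cost = invoice 115430.04 + 22329.70 = 137759.74

Total landed cost: SGD 137759.74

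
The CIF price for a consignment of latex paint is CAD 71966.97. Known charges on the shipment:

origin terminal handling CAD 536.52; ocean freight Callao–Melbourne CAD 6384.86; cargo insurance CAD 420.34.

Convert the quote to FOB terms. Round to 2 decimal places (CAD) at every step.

FOB price: CAD 65161.77

Not relevant to the conversion: origin terminal — on the seller under both CIF and FOB; already in the CIF price and stays in the FOB price.
From CIF to FOB, the seller no longer bears: freight, insurance.
FOB price = 71966.97 − 6384.86 − 420.34 = 65161.77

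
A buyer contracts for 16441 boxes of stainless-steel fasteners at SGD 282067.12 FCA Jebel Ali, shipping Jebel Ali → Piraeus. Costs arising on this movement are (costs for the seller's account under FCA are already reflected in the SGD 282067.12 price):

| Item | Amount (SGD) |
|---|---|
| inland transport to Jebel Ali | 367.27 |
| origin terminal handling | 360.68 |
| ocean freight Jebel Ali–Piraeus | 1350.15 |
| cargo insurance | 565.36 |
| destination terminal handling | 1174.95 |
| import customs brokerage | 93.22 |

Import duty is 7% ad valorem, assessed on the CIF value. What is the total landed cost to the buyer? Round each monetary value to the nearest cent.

FCA: the seller delivers export-cleared goods to the carrier; the buyer bears costs from that point.
Already in the invoice (seller's account under FCA): inland to port — exclude.
CIF value = FCA price + origin terminal + freight + insurance = 282067.12 + 360.68 + 1350.15 + 565.36 = 284343.31
Import duty = 284343.31 × 7% = 19904.03
Buyer bears: origin terminal 360.68 + freight 1350.15 + insurance 565.36 + destination terminal 1174.95 + brokerage 93.22 + duty 19904.03 = 23448.39
Landed cost = invoice 282067.12 + 23448.39 = 305515.51

Total landed cost: SGD 305515.51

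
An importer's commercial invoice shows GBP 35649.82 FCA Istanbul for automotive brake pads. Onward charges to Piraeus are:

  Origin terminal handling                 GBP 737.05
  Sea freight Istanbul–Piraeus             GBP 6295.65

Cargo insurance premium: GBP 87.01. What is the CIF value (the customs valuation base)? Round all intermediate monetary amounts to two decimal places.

CIF value: GBP 42769.53

CIF = FCA price + pre-shipment costs + freight + insurance
CIF = 35649.82 + 737.05 + 6295.65 + 87.01 = 42769.53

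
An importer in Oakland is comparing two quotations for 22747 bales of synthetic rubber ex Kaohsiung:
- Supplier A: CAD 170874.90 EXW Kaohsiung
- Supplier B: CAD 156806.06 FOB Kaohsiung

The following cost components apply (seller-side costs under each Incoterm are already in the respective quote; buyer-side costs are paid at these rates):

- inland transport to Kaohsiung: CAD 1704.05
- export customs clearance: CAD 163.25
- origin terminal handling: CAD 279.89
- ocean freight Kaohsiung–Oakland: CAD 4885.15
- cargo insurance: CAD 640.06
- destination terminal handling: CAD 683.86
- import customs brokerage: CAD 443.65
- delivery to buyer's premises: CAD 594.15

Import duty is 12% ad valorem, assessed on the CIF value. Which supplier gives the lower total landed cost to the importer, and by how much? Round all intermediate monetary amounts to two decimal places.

Supplier A (EXW):
CIF value = EXW price + inland to port + export clearance + origin terminal + freight + insurance = 170874.90 + 1704.05 + 163.25 + 279.89 + 4885.15 + 640.06 = 178547.30
Import duty = 178547.30 × 12% = 21425.68
Buyer bears (A): 1704.05 + 163.25 + 279.89 + 4885.15 + 640.06 + 683.86 + 443.65 + 594.15 = 9394.06
Landed cost (A) = invoice 170874.90 + 9394.06 + duty 21425.68 = 201694.64
Supplier B (FOB):
CIF value = FOB price + freight + insurance = 156806.06 + 4885.15 + 640.06 = 162331.27
Import duty = 162331.27 × 12% = 19479.75
Buyer bears (B): 4885.15 + 640.06 + 683.86 + 443.65 + 594.15 = 7246.87
Landed cost (B) = invoice 156806.06 + 7246.87 + duty 19479.75 = 183532.68
Difference = |201694.64 − 183532.68| = 18161.96

Supplier B is cheaper by CAD 18161.96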